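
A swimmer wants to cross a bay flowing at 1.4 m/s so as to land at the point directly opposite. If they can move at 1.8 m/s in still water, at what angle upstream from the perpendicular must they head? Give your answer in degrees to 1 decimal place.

51.1°

To cancel the current, the upstream component of the swimmer's velocity must equal the flow: 1.8 sin θ = 1.4.
sin θ = 1.4 / 1.8 = 0.7778.
θ = arcsin(0.7778) = 51.058°.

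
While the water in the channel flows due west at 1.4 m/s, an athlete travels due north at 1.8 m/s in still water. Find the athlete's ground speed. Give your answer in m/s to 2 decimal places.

2.28 m/s

Taking east as x and north as y: velocity relative to the water = (0.000, 1.800) m/s; the water relative to ground = (-1.400, 0.000) m/s.
Velocity relative to ground = (0.000, 1.800) + (-1.400, 0.000) = (-1.400, 1.800) m/s.
Speed = |(-1.400, 1.800)| = 2.280 m/s.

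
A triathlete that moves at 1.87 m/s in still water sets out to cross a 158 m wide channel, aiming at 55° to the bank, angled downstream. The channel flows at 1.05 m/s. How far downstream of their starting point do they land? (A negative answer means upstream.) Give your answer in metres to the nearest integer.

219 m

Perpendicular speed = 1.532 m/s; crossing time = 158 / 1.532 = 103.146 s.
Net downstream speed = 2.123 m/s.
Drift = 2.123 × 103.146 = 218.936 m (downstream).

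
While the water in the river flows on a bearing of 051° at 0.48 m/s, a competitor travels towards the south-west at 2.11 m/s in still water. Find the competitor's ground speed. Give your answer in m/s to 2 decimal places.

Taking east as x and north as y: velocity relative to the water = (-1.492, -1.492) m/s; the water relative to ground = (0.373, 0.302) m/s.
Velocity relative to ground = (-1.492, -1.492) + (0.373, 0.302) = (-1.119, -1.190) m/s.
Speed = |(-1.119, -1.190)| = 1.633 m/s.

1.63 m/s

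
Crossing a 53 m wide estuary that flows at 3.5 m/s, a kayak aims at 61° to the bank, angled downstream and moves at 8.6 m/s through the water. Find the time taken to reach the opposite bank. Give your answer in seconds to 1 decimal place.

The component of the kayak's velocity perpendicular to the bank is 8.6 × sin 61° = 7.522 m/s.
Only the cross-stream component determines the crossing time; the current contributes nothing perpendicular to the bank.
Time = 53 / 7.522 = 7.046 s.

7.0 s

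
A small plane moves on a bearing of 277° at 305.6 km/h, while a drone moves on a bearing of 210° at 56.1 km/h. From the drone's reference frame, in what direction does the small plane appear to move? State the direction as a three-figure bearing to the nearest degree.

287°

Taking east as x and north as y: small plane velocity = (-303.322, 37.243) km/h; drone velocity = (-28.050, -48.584) km/h.
Velocity of small plane relative to drone = (-303.322, 37.243) − (-28.050, -48.584) = (-275.272, 85.827) km/h.
Bearing = atan2(-275.27, 85.83) = 287.32° clockwise from north.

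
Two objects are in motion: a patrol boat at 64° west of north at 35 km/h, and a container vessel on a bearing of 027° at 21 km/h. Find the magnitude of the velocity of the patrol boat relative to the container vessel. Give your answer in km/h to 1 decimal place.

41.1 km/h

Taking east as x and north as y: patrol boat velocity = (-31.458, 15.343) km/h; container vessel velocity = (9.534, 18.711) km/h.
Velocity of patrol boat relative to container vessel = (-31.458, 15.343) − (9.534, 18.711) = (-40.992, -3.368) km/h.
Magnitude = |(-40.992, -3.368)| = 41.130 km/h.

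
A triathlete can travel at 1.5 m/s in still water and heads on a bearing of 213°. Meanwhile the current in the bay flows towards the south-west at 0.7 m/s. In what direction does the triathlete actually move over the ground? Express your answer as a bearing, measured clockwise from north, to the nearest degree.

217°

Taking east as x and north as y: velocity relative to the water = (-0.817, -1.258) m/s; the water relative to ground = (-0.495, -0.495) m/s.
Velocity relative to ground = (-0.817, -1.258) + (-0.495, -0.495) = (-1.312, -1.753) m/s.
Bearing = atan2(-1.31, -1.75) = 216.81° clockwise from north.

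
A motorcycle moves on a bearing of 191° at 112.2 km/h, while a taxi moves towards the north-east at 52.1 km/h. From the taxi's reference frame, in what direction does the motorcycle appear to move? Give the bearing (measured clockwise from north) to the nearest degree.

Taking east as x and north as y: motorcycle velocity = (-21.409, -110.139) km/h; taxi velocity = (36.840, 36.840) km/h.
Velocity of motorcycle relative to taxi = (-21.409, -110.139) − (36.840, 36.840) = (-58.249, -146.979) km/h.
Bearing = atan2(-58.25, -146.98) = 201.62° clockwise from north.

202°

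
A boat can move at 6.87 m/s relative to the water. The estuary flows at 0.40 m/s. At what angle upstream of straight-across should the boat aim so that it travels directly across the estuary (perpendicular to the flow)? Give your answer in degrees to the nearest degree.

3°

To cancel the current, the upstream component of the boat's velocity must equal the flow: 6.87 sin θ = 0.40.
sin θ = 0.40 / 6.87 = 0.0582.
θ = arcsin(0.0582) = 3.338°.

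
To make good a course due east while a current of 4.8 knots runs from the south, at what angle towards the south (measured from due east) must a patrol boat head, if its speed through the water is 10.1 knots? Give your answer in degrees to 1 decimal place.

28.4°

The current pushes perpendicular to the desired track; the heading must have a component into the current equal to 4.8 knots: 10.1 sin θ = 4.8.
sin θ = 0.4752, so θ = 28.375°.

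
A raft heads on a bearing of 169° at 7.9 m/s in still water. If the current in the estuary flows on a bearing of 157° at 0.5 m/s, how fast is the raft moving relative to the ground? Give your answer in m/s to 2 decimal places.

Taking east as x and north as y: velocity relative to the water = (1.507, -7.755) m/s; the water relative to ground = (0.195, -0.460) m/s.
Velocity relative to ground = (1.507, -7.755) + (0.195, -0.460) = (1.703, -8.215) m/s.
Speed = |(1.703, -8.215)| = 8.390 m/s.

8.39 m/s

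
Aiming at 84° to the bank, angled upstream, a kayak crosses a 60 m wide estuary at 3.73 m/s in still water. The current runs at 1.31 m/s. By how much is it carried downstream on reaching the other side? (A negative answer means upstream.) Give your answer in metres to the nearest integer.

Perpendicular speed = 3.710 m/s; crossing time = 60 / 3.710 = 16.174 s.
Net downstream speed = 0.920 m/s.
Drift = 0.920 × 16.174 = 14.882 m (downstream).

15 m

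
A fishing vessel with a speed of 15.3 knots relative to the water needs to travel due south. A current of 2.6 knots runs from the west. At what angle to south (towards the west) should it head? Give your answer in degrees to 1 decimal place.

9.8°

The current pushes perpendicular to the desired track; the heading must have a component into the current equal to 2.6 knots: 15.3 sin θ = 2.6.
sin θ = 0.1699, so θ = 9.784°.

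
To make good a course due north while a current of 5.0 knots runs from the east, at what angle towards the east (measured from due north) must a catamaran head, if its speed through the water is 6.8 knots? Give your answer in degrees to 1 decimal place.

47.3°

The current pushes perpendicular to the desired track; the heading must have a component into the current equal to 5.0 knots: 6.8 sin θ = 5.0.
sin θ = 0.7353, so θ = 47.332°.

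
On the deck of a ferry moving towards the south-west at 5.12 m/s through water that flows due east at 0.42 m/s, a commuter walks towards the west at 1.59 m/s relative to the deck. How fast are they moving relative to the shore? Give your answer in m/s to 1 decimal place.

6.0 m/s

In east/north components (m/s): commuter relative to ferry = (-1.590, 0.000); ferry relative to water = (-3.620, -3.620); water relative to ground = (0.420, 0.000).
Sum = (-4.790, -3.620) m/s.
Speed = |(-4.790, -3.620)| = 6.005 m/s.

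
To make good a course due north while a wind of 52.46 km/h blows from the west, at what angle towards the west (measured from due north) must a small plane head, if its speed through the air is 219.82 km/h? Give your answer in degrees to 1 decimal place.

The wind pushes perpendicular to the desired track; the heading must have a component into the wind equal to 52.46 km/h: 219.82 sin θ = 52.46.
sin θ = 0.2386, so θ = 13.807°.

13.8°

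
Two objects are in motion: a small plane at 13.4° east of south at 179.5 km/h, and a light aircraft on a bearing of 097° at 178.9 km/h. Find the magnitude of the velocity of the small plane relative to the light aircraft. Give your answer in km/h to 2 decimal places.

Taking east as x and north as y: small plane velocity = (41.599, -174.613) km/h; light aircraft velocity = (177.567, -21.802) km/h.
Velocity of small plane relative to light aircraft = (41.599, -174.613) − (177.567, -21.802) = (-135.968, -152.811) km/h.
Magnitude = |(-135.968, -152.811)| = 204.544 km/h.

204.54 km/h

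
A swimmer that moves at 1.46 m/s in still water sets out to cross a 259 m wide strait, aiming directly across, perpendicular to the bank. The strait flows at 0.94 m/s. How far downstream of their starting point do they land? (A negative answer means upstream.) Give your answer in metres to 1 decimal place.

166.8 m

Perpendicular speed = 1.460 m/s; crossing time = 259 / 1.460 = 177.397 s.
Net downstream speed = 0.940 m/s.
Drift = 0.940 × 177.397 = 166.753 m (downstream).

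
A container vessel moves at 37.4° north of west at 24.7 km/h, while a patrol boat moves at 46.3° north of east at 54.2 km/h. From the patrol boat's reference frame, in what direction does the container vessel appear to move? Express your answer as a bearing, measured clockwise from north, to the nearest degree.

247°

Taking east as x and north as y: container vessel velocity = (-19.622, 15.002) km/h; patrol boat velocity = (37.446, 39.185) km/h.
Velocity of container vessel relative to patrol boat = (-19.622, 15.002) − (37.446, 39.185) = (-57.068, -24.183) km/h.
Bearing = atan2(-57.07, -24.18) = 247.04° clockwise from north.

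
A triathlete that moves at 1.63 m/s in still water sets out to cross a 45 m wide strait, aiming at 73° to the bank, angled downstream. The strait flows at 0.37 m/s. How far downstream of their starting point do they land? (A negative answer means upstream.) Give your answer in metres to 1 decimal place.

Perpendicular speed = 1.559 m/s; crossing time = 45 / 1.559 = 28.869 s.
Net downstream speed = 0.847 m/s.
Drift = 0.847 × 28.869 = 24.439 m (downstream).

24.4 m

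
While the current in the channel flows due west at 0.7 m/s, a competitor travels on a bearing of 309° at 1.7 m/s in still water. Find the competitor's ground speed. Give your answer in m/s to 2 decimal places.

Taking east as x and north as y: velocity relative to the water = (-1.321, 1.070) m/s; the water relative to ground = (-0.700, 0.000) m/s.
Velocity relative to ground = (-1.321, 1.070) + (-0.700, 0.000) = (-2.021, 1.070) m/s.
Speed = |(-2.021, 1.070)| = 2.287 m/s.

2.29 m/s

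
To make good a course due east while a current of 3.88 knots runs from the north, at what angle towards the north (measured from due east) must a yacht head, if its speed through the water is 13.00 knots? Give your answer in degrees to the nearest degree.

17°

The current pushes perpendicular to the desired track; the heading must have a component into the current equal to 3.88 knots: 13.00 sin θ = 3.88.
sin θ = 0.2985, so θ = 17.365°.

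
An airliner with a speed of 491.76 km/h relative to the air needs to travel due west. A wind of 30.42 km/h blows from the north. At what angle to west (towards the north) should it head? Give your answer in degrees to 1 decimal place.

The wind pushes perpendicular to the desired track; the heading must have a component into the wind equal to 30.42 km/h: 491.76 sin θ = 30.42.
sin θ = 0.0619, so θ = 3.547°.

3.5°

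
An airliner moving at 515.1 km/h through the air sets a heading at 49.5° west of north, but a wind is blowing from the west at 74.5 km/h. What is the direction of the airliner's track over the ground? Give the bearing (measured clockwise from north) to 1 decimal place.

Taking east as x and north as y: velocity relative to the air = (-391.685, 334.531) km/h; the air relative to ground = (74.500, 0.000) km/h.
Velocity relative to ground = (-391.685, 334.531) + (74.500, 0.000) = (-317.185, 334.531) km/h.
Bearing = atan2(-317.19, 334.53) = 316.52° clockwise from north.

316.5°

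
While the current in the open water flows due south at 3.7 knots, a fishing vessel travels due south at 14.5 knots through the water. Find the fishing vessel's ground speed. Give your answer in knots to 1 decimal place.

Taking east as x and north as y: velocity relative to the water = (0.000, -14.500) knots; the water relative to ground = (0.000, -3.700) knots.
Velocity relative to ground = (0.000, -14.500) + (0.000, -3.700) = (0.000, -18.200) knots.
Speed = |(0.000, -18.200)| = 18.200 knots.

18.2 knots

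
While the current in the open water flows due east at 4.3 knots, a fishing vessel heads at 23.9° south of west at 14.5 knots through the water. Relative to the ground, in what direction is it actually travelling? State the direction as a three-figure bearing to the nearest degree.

237°

Taking east as x and north as y: velocity relative to the water = (-13.257, -5.875) knots; the water relative to ground = (4.300, 0.000) knots.
Velocity relative to ground = (-13.257, -5.875) + (4.300, 0.000) = (-8.957, -5.875) knots.
Bearing = atan2(-8.96, -5.87) = 236.74° clockwise from north.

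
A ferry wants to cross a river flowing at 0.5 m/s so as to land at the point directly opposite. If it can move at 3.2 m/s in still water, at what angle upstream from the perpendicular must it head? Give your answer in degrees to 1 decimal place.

To cancel the current, the upstream component of the ferry's velocity must equal the flow: 3.2 sin θ = 0.5.
sin θ = 0.5 / 3.2 = 0.1562.
θ = arcsin(0.1562) = 8.989°.

9.0°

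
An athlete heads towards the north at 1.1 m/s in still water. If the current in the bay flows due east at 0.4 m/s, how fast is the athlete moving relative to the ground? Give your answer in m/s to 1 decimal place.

Taking east as x and north as y: velocity relative to the water = (0.000, 1.100) m/s; the water relative to ground = (0.400, 0.000) m/s.
Velocity relative to ground = (0.000, 1.100) + (0.400, 0.000) = (0.400, 1.100) m/s.
Speed = |(0.400, 1.100)| = 1.170 m/s.

1.2 m/s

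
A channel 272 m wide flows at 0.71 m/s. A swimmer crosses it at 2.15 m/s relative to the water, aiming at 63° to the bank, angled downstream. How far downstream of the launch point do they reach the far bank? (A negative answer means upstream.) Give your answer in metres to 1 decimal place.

239.4 m

Perpendicular speed = 1.916 m/s; crossing time = 272 / 1.916 = 141.987 s.
Net downstream speed = 1.686 m/s.
Drift = 1.686 × 141.987 = 239.402 m (downstream).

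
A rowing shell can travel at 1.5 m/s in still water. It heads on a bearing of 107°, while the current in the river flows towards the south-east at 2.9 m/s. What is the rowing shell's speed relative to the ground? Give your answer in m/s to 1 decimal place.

Taking east as x and north as y: velocity relative to the water = (1.434, -0.439) m/s; the water relative to ground = (2.051, -2.051) m/s.
Velocity relative to ground = (1.434, -0.439) + (2.051, -2.051) = (3.485, -2.489) m/s.
Speed = |(3.485, -2.489)| = 4.283 m/s.

4.3 m/s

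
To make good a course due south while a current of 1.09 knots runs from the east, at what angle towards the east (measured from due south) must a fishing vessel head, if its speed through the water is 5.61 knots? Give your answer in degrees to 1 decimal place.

11.2°

The current pushes perpendicular to the desired track; the heading must have a component into the current equal to 1.09 knots: 5.61 sin θ = 1.09.
sin θ = 0.1943, so θ = 11.204°.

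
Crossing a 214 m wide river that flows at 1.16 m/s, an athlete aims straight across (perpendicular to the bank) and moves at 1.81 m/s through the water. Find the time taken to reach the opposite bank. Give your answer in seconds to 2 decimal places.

The component of the athlete's velocity perpendicular to the bank is 1.81 m/s.
The flow acts along the bank and has no component across it.
Time = 214 / 1.810 = 118.232 s.

118.23 s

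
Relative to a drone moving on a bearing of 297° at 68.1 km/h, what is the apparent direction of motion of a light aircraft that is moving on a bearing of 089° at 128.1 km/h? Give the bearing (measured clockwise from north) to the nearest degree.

099°

Taking east as x and north as y: light aircraft velocity = (128.080, 2.236) km/h; drone velocity = (-60.678, 30.917) km/h.
Velocity of light aircraft relative to drone = (128.080, 2.236) − (-60.678, 30.917) = (188.758, -28.681) km/h.
Bearing = atan2(188.76, -28.68) = 98.64° clockwise from north.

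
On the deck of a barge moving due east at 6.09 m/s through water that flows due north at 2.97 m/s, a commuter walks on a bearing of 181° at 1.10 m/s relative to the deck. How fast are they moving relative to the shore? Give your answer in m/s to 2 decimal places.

6.35 m/s

In east/north components (m/s): commuter relative to barge = (-0.019, -1.100); barge relative to water = (6.090, 0.000); water relative to ground = (0.000, 2.970).
Sum = (6.071, 1.870) m/s.
Speed = |(6.071, 1.870)| = 6.352 m/s.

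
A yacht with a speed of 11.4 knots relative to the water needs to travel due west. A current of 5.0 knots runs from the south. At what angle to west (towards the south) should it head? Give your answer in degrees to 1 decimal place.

26.0°

The current pushes perpendicular to the desired track; the heading must have a component into the current equal to 5.0 knots: 11.4 sin θ = 5.0.
sin θ = 0.4386, so θ = 26.014°.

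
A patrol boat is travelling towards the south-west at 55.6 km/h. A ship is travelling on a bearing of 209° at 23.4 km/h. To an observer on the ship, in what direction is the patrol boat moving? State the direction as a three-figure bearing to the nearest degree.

236°

Taking east as x and north as y: patrol boat velocity = (-39.315, -39.315) km/h; ship velocity = (-11.345, -20.466) km/h.
Velocity of patrol boat relative to ship = (-39.315, -39.315) − (-11.345, -20.466) = (-27.971, -18.849) km/h.
Bearing = atan2(-27.97, -18.85) = 236.02° clockwise from north.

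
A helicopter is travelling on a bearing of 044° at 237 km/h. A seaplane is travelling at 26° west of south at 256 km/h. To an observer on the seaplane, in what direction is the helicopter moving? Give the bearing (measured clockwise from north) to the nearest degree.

035°

Taking east as x and north as y: helicopter velocity = (164.634, 170.484) km/h; seaplane velocity = (-112.223, -230.091) km/h.
Velocity of helicopter relative to seaplane = (164.634, 170.484) − (-112.223, -230.091) = (276.857, 400.575) km/h.
Bearing = atan2(276.86, 400.57) = 34.65° clockwise from north.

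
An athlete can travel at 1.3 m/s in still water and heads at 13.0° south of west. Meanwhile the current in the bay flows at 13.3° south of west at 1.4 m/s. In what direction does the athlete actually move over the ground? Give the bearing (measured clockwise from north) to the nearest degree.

Taking east as x and north as y: velocity relative to the water = (-1.267, -0.292) m/s; the water relative to ground = (-1.362, -0.322) m/s.
Velocity relative to ground = (-1.267, -0.292) + (-1.362, -0.322) = (-2.629, -0.615) m/s.
Bearing = atan2(-2.63, -0.61) = 256.84° clockwise from north.

257°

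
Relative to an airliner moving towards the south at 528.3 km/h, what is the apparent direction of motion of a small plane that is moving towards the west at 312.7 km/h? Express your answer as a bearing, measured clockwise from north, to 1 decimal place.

329.4°

Taking east as x and north as y: small plane velocity = (-312.700, 0.000) km/h; airliner velocity = (0.000, -528.300) km/h.
Velocity of small plane relative to airliner = (-312.700, 0.000) − (0.000, -528.300) = (-312.700, 528.300) km/h.
Bearing = atan2(-312.70, 528.30) = 329.38° clockwise from north.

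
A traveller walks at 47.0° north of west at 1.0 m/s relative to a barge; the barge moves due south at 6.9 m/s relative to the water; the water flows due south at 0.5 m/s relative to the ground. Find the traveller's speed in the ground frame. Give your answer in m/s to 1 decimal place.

6.7 m/s

In east/north components (m/s): traveller relative to barge = (-0.682, 0.731); barge relative to water = (0.000, -6.900); water relative to ground = (0.000, -0.500).
Sum = (-0.682, -6.669) m/s.
Speed = |(-0.682, -6.669)| = 6.703 m/s.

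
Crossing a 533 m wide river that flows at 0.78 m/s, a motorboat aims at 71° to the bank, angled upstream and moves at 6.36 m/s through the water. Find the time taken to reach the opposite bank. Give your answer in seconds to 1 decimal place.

88.6 s

The component of the motorboat's velocity perpendicular to the bank is 6.36 × sin 71° = 6.013 m/s.
The current is parallel to the bank, so it does not affect the crossing time.
Time = 533 / 6.013 = 88.634 s.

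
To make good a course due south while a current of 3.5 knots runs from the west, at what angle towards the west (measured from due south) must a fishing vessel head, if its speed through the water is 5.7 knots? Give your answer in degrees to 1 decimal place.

The current pushes perpendicular to the desired track; the heading must have a component into the current equal to 3.5 knots: 5.7 sin θ = 3.5.
sin θ = 0.6140, so θ = 37.882°.

37.9°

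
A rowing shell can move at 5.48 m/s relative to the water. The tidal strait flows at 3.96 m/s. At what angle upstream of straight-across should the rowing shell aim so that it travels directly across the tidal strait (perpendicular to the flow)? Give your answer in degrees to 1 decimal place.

46.3°

To cancel the current, the upstream component of the rowing shell's velocity must equal the flow: 5.48 sin θ = 3.96.
sin θ = 3.96 / 5.48 = 0.7226.
θ = arcsin(0.7226) = 46.272°.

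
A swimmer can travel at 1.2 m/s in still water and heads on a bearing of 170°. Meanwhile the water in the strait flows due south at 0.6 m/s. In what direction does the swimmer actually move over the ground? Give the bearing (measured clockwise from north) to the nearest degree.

173°

Taking east as x and north as y: velocity relative to the water = (0.208, -1.182) m/s; the water relative to ground = (0.000, -0.600) m/s.
Velocity relative to ground = (0.208, -1.182) + (0.000, -0.600) = (0.208, -1.782) m/s.
Bearing = atan2(0.21, -1.78) = 173.33° clockwise from north.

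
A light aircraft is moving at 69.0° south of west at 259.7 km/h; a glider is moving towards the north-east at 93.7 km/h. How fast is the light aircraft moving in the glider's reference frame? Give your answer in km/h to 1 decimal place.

347.4 km/h

Taking east as x and north as y: light aircraft velocity = (-93.068, -242.451) km/h; glider velocity = (66.256, 66.256) km/h.
Velocity of light aircraft relative to glider = (-93.068, -242.451) − (66.256, 66.256) = (-159.324, -308.707) km/h.
Magnitude = |(-159.324, -308.707)| = 347.396 km/h.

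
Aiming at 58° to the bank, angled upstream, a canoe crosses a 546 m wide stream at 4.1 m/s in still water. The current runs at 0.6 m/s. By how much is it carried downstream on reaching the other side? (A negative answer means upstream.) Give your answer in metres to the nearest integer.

Perpendicular speed = 3.477 m/s; crossing time = 546 / 3.477 = 157.032 s.
Net downstream speed = -1.573 m/s.
Drift = -1.573 × 157.032 = -246.959 m (upstream).

-247 m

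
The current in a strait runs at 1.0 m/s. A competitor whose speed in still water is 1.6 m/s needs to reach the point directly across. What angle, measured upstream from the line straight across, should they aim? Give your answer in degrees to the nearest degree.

To cancel the current, the upstream component of the competitor's velocity must equal the flow: 1.6 sin θ = 1.0.
sin θ = 1.0 / 1.6 = 0.6250.
θ = arcsin(0.6250) = 38.682°.

39°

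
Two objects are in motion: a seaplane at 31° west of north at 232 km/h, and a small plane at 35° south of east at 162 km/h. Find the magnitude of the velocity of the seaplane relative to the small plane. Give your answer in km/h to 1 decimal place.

Taking east as x and north as y: seaplane velocity = (-119.489, 198.863) km/h; small plane velocity = (132.703, -92.919) km/h.
Velocity of seaplane relative to small plane = (-119.489, 198.863) − (132.703, -92.919) = (-252.191, 291.782) km/h.
Magnitude = |(-252.191, 291.782)| = 385.665 km/h.

385.7 km/h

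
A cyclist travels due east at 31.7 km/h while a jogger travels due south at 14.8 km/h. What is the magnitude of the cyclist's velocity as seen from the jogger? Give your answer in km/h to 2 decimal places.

34.98 km/h

Taking east as x and north as y: cyclist velocity = (31.700, 0.000) km/h; jogger velocity = (0.000, -14.800) km/h.
Velocity of cyclist relative to jogger = (31.700, 0.000) − (0.000, -14.800) = (31.700, 14.800) km/h.
Magnitude = |(31.700, 14.800)| = 34.985 km/h.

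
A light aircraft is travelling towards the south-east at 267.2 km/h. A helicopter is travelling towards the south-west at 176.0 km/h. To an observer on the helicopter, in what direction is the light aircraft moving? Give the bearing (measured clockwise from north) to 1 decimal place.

Taking east as x and north as y: light aircraft velocity = (188.939, -188.939) km/h; helicopter velocity = (-124.451, -124.451) km/h.
Velocity of light aircraft relative to helicopter = (188.939, -188.939) − (-124.451, -124.451) = (313.390, -64.488) km/h.
Bearing = atan2(313.39, -64.49) = 101.63° clockwise from north.

101.6°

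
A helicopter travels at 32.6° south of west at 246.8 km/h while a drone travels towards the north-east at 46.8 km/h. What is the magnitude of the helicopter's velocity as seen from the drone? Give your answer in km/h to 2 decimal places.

292.68 km/h

Taking east as x and north as y: helicopter velocity = (-207.917, -132.969) km/h; drone velocity = (33.093, 33.093) km/h.
Velocity of helicopter relative to drone = (-207.917, -132.969) − (33.093, 33.093) = (-241.010, -166.061) km/h.
Magnitude = |(-241.010, -166.061)| = 292.681 km/h.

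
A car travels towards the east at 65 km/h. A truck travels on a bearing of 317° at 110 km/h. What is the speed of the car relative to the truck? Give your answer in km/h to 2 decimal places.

161.49 km/h

Taking east as x and north as y: car velocity = (65.000, 0.000) km/h; truck velocity = (-75.020, 80.449) km/h.
Velocity of car relative to truck = (65.000, 0.000) − (-75.020, 80.449) = (140.020, -80.449) km/h.
Magnitude = |(140.020, -80.449)| = 161.486 km/h.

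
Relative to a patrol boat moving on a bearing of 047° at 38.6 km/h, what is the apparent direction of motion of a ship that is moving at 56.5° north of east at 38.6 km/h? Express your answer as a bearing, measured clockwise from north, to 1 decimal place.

310.2°

Taking east as x and north as y: ship velocity = (21.305, 32.188) km/h; patrol boat velocity = (28.230, 26.325) km/h.
Velocity of ship relative to patrol boat = (21.305, 32.188) − (28.230, 26.325) = (-6.925, 5.863) km/h.
Bearing = atan2(-6.93, 5.86) = 310.25° clockwise from north.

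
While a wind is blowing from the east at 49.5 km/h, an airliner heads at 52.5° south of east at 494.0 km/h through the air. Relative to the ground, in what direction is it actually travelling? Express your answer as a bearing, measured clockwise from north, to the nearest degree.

Taking east as x and north as y: velocity relative to the air = (300.728, -391.917) km/h; the air relative to ground = (-49.500, 0.000) km/h.
Velocity relative to ground = (300.728, -391.917) + (-49.500, 0.000) = (251.228, -391.917) km/h.
Bearing = atan2(251.23, -391.92) = 147.34° clockwise from north.

147°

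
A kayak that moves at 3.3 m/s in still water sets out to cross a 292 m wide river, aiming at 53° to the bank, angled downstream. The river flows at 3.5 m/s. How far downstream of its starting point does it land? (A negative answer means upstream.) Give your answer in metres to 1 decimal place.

607.8 m

Perpendicular speed = 2.635 m/s; crossing time = 292 / 2.635 = 110.795 s.
Net downstream speed = 5.486 m/s.
Drift = 5.486 × 110.795 = 607.820 m (downstream).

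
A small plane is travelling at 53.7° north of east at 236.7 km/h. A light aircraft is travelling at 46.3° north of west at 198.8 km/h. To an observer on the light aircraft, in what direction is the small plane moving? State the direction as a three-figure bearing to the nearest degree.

080°

Taking east as x and north as y: small plane velocity = (140.130, 190.763) km/h; light aircraft velocity = (-137.347, 143.726) km/h.
Velocity of small plane relative to light aircraft = (140.130, 190.763) − (-137.347, 143.726) = (277.477, 47.037) km/h.
Bearing = atan2(277.48, 47.04) = 80.38° clockwise from north.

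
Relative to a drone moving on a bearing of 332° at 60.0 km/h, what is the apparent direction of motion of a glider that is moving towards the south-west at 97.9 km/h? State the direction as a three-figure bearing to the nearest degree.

Taking east as x and north as y: glider velocity = (-69.226, -69.226) km/h; drone velocity = (-28.168, 52.977) km/h.
Velocity of glider relative to drone = (-69.226, -69.226) − (-28.168, 52.977) = (-41.057, -122.203) km/h.
Bearing = atan2(-41.06, -122.20) = 198.57° clockwise from north.

199°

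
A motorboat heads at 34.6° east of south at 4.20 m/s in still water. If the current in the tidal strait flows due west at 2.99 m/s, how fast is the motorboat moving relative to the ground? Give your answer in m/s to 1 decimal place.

3.5 m/s

Taking east as x and north as y: velocity relative to the water = (2.385, -3.457) m/s; the water relative to ground = (-2.990, 0.000) m/s.
Velocity relative to ground = (2.385, -3.457) + (-2.990, 0.000) = (-0.605, -3.457) m/s.
Speed = |(-0.605, -3.457)| = 3.510 m/s.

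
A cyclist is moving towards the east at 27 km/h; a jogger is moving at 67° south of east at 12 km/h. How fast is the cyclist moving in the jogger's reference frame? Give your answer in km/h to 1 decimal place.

24.9 km/h

Taking east as x and north as y: cyclist velocity = (27.000, 0.000) km/h; jogger velocity = (4.689, -11.046) km/h.
Velocity of cyclist relative to jogger = (27.000, 0.000) − (4.689, -11.046) = (22.311, 11.046) km/h.
Magnitude = |(22.311, 11.046)| = 24.896 km/h.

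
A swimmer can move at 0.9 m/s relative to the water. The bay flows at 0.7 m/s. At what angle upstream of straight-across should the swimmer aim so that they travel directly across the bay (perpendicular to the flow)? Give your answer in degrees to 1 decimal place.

To cancel the current, the upstream component of the swimmer's velocity must equal the flow: 0.9 sin θ = 0.7.
sin θ = 0.7 / 0.9 = 0.7778.
θ = arcsin(0.7778) = 51.058°.

51.1°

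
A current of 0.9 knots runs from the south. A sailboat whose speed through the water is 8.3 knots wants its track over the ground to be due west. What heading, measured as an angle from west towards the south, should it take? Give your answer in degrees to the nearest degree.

6°

The current pushes perpendicular to the desired track; the heading must have a component into the current equal to 0.9 knots: 8.3 sin θ = 0.9.
sin θ = 0.1084, so θ = 6.225°.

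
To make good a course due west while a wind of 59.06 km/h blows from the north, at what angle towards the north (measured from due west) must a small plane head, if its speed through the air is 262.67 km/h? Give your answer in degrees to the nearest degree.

13°

The wind pushes perpendicular to the desired track; the heading must have a component into the wind equal to 59.06 km/h: 262.67 sin θ = 59.06.
sin θ = 0.2248, so θ = 12.994°.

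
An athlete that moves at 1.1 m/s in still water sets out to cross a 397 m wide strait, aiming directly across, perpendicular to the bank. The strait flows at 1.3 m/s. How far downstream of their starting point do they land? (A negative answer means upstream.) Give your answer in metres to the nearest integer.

Perpendicular speed = 1.100 m/s; crossing time = 397 / 1.100 = 360.909 s.
Net downstream speed = 1.300 m/s.
Drift = 1.300 × 360.909 = 469.182 m (downstream).

469 m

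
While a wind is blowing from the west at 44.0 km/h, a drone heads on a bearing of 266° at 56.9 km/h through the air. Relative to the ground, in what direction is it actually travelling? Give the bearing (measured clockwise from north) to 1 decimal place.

252.7°

Taking east as x and north as y: velocity relative to the air = (-56.761, -3.969) km/h; the air relative to ground = (44.000, 0.000) km/h.
Velocity relative to ground = (-56.761, -3.969) + (44.000, 0.000) = (-12.761, -3.969) km/h.
Bearing = atan2(-12.76, -3.97) = 252.72° clockwise from north.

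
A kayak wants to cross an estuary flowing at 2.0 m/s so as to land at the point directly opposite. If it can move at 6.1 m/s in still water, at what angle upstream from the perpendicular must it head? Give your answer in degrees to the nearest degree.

19°

To cancel the current, the upstream component of the kayak's velocity must equal the flow: 6.1 sin θ = 2.0.
sin θ = 2.0 / 6.1 = 0.3279.
θ = arcsin(0.3279) = 19.139°.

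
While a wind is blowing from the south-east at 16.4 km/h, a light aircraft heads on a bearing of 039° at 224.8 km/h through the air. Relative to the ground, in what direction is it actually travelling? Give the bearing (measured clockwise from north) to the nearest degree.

035°

Taking east as x and north as y: velocity relative to the air = (141.471, 174.702) km/h; the air relative to ground = (-11.597, 11.597) km/h.
Velocity relative to ground = (141.471, 174.702) + (-11.597, 11.597) = (129.875, 186.299) km/h.
Bearing = atan2(129.87, 186.30) = 34.88° clockwise from north.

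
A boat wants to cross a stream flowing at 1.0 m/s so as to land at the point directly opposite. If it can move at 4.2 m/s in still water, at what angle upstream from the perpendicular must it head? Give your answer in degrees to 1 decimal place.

To cancel the current, the upstream component of the boat's velocity must equal the flow: 4.2 sin θ = 1.0.
sin θ = 1.0 / 4.2 = 0.2381.
θ = arcsin(0.2381) = 13.774°.

13.8°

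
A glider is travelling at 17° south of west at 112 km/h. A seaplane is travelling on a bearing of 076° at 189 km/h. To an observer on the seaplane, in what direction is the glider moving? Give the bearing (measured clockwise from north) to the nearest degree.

Taking east as x and north as y: glider velocity = (-107.106, -32.746) km/h; seaplane velocity = (183.386, 45.723) km/h.
Velocity of glider relative to seaplane = (-107.106, -32.746) − (183.386, 45.723) = (-290.492, -78.469) km/h.
Bearing = atan2(-290.49, -78.47) = 254.88° clockwise from north.

255°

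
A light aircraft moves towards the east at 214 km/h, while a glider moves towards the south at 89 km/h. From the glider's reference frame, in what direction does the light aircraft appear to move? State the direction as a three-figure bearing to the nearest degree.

Taking east as x and north as y: light aircraft velocity = (214.000, 0.000) km/h; glider velocity = (0.000, -89.000) km/h.
Velocity of light aircraft relative to glider = (214.000, 0.000) − (0.000, -89.000) = (214.000, 89.000) km/h.
Bearing = atan2(214.00, 89.00) = 67.42° clockwise from north.

067°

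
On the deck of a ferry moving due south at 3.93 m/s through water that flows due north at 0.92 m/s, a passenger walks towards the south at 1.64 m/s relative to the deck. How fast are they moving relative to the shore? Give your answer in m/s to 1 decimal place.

4.7 m/s

In east/north components (m/s): passenger relative to ferry = (0.000, -1.640); ferry relative to water = (0.000, -3.930); water relative to ground = (0.000, 0.920).
Sum = (0.000, -4.650) m/s.
Speed = |(0.000, -4.650)| = 4.650 m/s.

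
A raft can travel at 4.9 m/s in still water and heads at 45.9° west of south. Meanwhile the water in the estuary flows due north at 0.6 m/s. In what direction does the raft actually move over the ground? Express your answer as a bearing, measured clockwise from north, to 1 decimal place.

231.4°

Taking east as x and north as y: velocity relative to the water = (-3.519, -3.410) m/s; the water relative to ground = (0.000, 0.600) m/s.
Velocity relative to ground = (-3.519, -3.410) + (0.000, 0.600) = (-3.519, -2.810) m/s.
Bearing = atan2(-3.52, -2.81) = 231.39° clockwise from north.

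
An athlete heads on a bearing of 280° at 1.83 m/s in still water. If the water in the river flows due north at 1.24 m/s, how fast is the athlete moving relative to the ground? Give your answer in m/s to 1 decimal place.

Taking east as x and north as y: velocity relative to the water = (-1.802, 0.318) m/s; the water relative to ground = (0.000, 1.240) m/s.
Velocity relative to ground = (-1.802, 0.318) + (0.000, 1.240) = (-1.802, 1.558) m/s.
Speed = |(-1.802, 1.558)| = 2.382 m/s.

2.4 m/s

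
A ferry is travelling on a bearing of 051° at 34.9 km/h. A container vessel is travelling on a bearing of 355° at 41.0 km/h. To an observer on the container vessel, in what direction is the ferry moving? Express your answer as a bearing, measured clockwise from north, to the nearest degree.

Taking east as x and north as y: ferry velocity = (27.122, 21.963) km/h; container vessel velocity = (-3.573, 40.844) km/h.
Velocity of ferry relative to container vessel = (27.122, 21.963) − (-3.573, 40.844) = (30.696, -18.881) km/h.
Bearing = atan2(30.70, -18.88) = 121.60° clockwise from north.

122°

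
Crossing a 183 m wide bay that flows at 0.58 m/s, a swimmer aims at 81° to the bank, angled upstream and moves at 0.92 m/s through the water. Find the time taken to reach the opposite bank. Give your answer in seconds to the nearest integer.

The component of the swimmer's velocity perpendicular to the bank is 0.92 × sin 81° = 0.909 m/s.
Only the cross-stream component determines the crossing time; the current contributes nothing perpendicular to the bank.
Time = 183 / 0.909 = 201.393 s.

201 s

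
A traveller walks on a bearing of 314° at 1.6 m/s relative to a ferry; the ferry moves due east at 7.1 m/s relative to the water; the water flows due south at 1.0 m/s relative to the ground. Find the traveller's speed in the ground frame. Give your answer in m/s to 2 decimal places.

In east/north components (m/s): traveller relative to ferry = (-1.151, 1.111); ferry relative to water = (7.100, 0.000); water relative to ground = (0.000, -1.000).
Sum = (5.949, 0.111) m/s.
Speed = |(5.949, 0.111)| = 5.950 m/s.

5.95 m/s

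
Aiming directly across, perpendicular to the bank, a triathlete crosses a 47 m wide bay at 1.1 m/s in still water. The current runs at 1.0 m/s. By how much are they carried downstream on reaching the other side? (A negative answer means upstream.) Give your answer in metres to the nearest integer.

43 m

Perpendicular speed = 1.100 m/s; crossing time = 47 / 1.100 = 42.727 s.
Net downstream speed = 1.000 m/s.
Drift = 1.000 × 42.727 = 42.727 m (downstream).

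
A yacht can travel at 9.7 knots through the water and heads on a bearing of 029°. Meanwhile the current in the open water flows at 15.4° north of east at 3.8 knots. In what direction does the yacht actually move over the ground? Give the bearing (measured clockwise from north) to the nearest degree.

Taking east as x and north as y: velocity relative to the water = (4.703, 8.484) knots; the water relative to ground = (3.664, 1.009) knots.
Velocity relative to ground = (4.703, 8.484) + (3.664, 1.009) = (8.366, 9.493) knots.
Bearing = atan2(8.37, 9.49) = 41.39° clockwise from north.

041°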